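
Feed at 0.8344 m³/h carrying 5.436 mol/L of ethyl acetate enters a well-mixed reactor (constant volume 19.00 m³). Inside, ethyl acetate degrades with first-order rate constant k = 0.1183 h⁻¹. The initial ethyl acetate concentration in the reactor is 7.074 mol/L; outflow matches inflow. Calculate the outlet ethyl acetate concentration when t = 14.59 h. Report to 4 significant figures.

Species balance: V dC/dt = Q C_in − Q C − k V C.
This is linear with rate a = Q/V + k = 0.162216 h⁻¹.
C_ss = Q C_in/(Q + kV) = 1.47166 mol/L; C(t) = C_ss + (C₀ − C_ss) e^(−a t).
C(14.59) = 1.47166 + (5.60234)·e^(−0.162216·14.59) = 1.47166 + (5.60234)·0.0937871 = 1.99709 mol/L.

1.997 mol/L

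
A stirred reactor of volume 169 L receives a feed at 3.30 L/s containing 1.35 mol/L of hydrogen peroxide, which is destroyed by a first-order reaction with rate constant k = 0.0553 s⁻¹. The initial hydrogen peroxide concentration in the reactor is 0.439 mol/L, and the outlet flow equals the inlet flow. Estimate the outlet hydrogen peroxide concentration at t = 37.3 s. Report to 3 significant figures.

V dC/dt = Q(C_in − C) − k V C.
This is linear with rate a = Q/V + k = 0.074827 s⁻¹.
C_ss = Q C_in/(Q + kV) = 0.35229 mol/L; C(t) = C_ss + (C₀ − C_ss) e^(−a t).
C(37.3) = 0.35229 + (0.086706)·e^(−0.074827·37.3) = 0.35229 + (0.086706)·0.061358 = 0.35761 mol/L.

0.358 mol/L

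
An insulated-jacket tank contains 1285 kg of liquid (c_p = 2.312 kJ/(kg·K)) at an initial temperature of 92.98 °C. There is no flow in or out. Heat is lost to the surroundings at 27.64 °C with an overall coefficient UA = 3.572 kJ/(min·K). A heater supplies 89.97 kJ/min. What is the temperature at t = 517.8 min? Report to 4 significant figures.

74.37 °C

M c_p dT/dt = −UA(T − T_amb) + Q̇.
dT/dt = (T_ss − T)/τ with T_ss = T_amb + Q̇/UA = 27.64 + 89.97/3.572 = 52.8276 °C, τ = M c_p/UA = 1285·2.312/3.572 = 831.725 min.
Solution: T(t) = T_ss + (T₀ − T_ss) e^(−t/τ).
T(517.8) = 52.8276 + (40.1524)·0.536568 = 74.3721 °C.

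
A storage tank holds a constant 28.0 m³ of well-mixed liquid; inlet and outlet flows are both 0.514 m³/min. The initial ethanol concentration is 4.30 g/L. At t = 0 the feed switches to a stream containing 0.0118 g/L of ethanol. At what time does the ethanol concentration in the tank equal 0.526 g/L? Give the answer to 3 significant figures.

Species balance on the tank: V dC/dt = Q(C_in − C), so τ = V/Q = 54.475 min.
C(t) = C_in + (C₀ − C_in) e^(−t/τ). Set C = 0.526 and solve for t:
e^(−t/τ) = (C − C_in)/(C₀ − C_in) = (0.526 − 0.0118)/(4.30 − 0.0118) = 0.11991
t = −τ ln(…) = 54.475 × 2.1210 = 115.54 min.

116 min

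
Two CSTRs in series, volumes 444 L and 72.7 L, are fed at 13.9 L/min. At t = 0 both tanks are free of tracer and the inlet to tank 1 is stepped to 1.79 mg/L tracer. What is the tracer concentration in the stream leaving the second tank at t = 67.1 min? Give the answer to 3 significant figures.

Each tank obeys Vᵢ dCᵢ/dt = Q(Cᵢ₋₁ − Cᵢ), so τᵢ = Vᵢ/Q.
τ₁ = 444/13.9 = 31.942 min; τ₂ = 72.7/13.9 = 5.2302 min.
Tank 1: C₁ = C_in(1 − e^(−t/τ₁)). Tank 2 (τ₁ ≠ τ₂): C₂ = C_in[1 − (τ₁ e^(−t/τ₁) − τ₂ e^(−t/τ₂))/(τ₁ − τ₂)].
At t = 67.1: e^(−t/τ₁) = 0.12238, e^(−t/τ₂) = 2.6811e-06.
C₂ = 1.79·[1 − (31.942·0.12238 − 5.2302·2.6811e-06)/(26.712)] = 1.79·0.85366 = 1.5281 mg/L.

1.53 mg/L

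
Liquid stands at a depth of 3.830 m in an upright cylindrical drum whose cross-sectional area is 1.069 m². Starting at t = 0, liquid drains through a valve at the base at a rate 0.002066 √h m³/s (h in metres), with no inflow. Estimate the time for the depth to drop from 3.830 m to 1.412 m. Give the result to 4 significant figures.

795.6 s

A dh/dt = −Q_out = −0.002066 √h.
Separate and integrate: 2(√h − √h₀) = −(0.002066/A) t.
t = 2A(√h₀ − √h)/0.002066 = 2·1.069·(√3.830 − √1.412)/0.002066
  = 2.13800 × (1.95704 − 1.18828) / 0.002066 = 795.554 s.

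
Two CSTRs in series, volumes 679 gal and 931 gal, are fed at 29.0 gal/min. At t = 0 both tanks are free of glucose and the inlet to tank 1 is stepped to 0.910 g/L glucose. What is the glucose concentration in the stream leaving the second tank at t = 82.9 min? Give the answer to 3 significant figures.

0.727 g/L

Species balance on tank i: dCᵢ/dt = (Cᵢ₋₁ − Cᵢ)/τᵢ with τᵢ = Vᵢ/Q.
τ₁ = 679/29.0 = 23.414 min; τ₂ = 931/29.0 = 32.103 min.
Tank 1: C₁ = C_in(1 − e^(−t/τ₁)). Tank 2 (τ₁ ≠ τ₂): C₂ = C_in[1 − (τ₁ e^(−t/τ₁) − τ₂ e^(−t/τ₂))/(τ₁ − τ₂)].
At t = 82.9: e^(−t/τ₁) = 0.028995, e^(−t/τ₂) = 0.075602.
C₂ = 0.910·[1 − (23.414·0.028995 − 32.103·0.075602)/(-8.6897)] = 0.910·0.79882 = 0.72692 g/L.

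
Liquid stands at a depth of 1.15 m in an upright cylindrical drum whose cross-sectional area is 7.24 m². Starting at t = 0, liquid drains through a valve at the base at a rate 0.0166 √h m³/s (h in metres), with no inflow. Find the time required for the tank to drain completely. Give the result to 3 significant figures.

935 s

A dh/dt = −Q_out = −0.0166 √h.
This is separable: 2 d(√h)/dt = −0.0166/A, so √h = √h₀ − (0.0166/(2A)) t.
Set h = 0: 2√h₀ = (0.0166/A) t_empty ⇒ t_empty = 2A√h₀/0.0166.
t_empty = 2·7.24·√1.15/0.0166 = 14.480·1.0724/0.0166 = 935.43 s.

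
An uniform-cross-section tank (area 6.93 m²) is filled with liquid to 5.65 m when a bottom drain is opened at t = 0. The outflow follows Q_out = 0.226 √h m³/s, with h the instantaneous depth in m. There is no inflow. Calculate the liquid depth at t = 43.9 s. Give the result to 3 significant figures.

2.76 m

Accumulation of liquid (constant cross-section A): A dh/dt = −0.226 √h.
∫ h^(−1/2) dh = −(0.226/A) ∫ dt, giving 2√h = 2√h₀ − (0.226/A) t.
√h = √5.65 − 0.226·43.9/(2·6.93) = 2.3770 − 0.71583 = 1.6611.
h = 1.6611² = 2.7594 m.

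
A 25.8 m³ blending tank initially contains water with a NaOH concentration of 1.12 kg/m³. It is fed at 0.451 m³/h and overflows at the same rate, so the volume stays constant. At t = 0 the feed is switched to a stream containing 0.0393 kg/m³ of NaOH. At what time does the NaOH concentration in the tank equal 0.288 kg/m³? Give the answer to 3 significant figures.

Species balance on the tank: V dC/dt = Q(C_in − C), so τ = V/Q = 57.206 h.
C(t) = C_in + (C₀ − C_in) e^(−t/τ). Set C = 0.288 and solve for t:
e^(−t/τ) = (C − C_in)/(C₀ − C_in) = (0.288 − 0.0393)/(1.12 − 0.0393) = 0.23013
t = −τ ln(…) = 57.206 × 1.4691 = 84.043 h.

84.0 h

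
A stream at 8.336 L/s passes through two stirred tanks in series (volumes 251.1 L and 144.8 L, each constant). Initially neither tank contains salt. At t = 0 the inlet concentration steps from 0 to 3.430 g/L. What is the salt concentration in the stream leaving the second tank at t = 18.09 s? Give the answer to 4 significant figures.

Each tank obeys Vᵢ dCᵢ/dt = Q(Cᵢ₋₁ − Cᵢ), so τᵢ = Vᵢ/Q.
τ₁ = 251.1/8.336 = 30.1224 s; τ₂ = 144.8/8.336 = 17.3704 s.
Tank 1: C₁ = C_in(1 − e^(−t/τ₁)). Tank 2 (τ₁ ≠ τ₂): C₂ = C_in[1 − (τ₁ e^(−t/τ₁) − τ₂ e^(−t/τ₂))/(τ₁ − τ₂)].
At t = 18.09: e^(−t/τ₁) = 0.548510, e^(−t/τ₂) = 0.352952.
C₂ = 3.430·[1 − (30.1224·0.548510 − 17.3704·0.352952)/(12.7519)] = 3.430·0.185105 = 0.634909 g/L.

0.6349 g/L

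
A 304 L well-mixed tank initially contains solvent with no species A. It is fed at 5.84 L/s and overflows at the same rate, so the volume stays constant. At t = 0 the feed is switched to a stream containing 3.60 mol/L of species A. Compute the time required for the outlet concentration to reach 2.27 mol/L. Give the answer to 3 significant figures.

Unsteady species balance (constant V, well mixed): V dC/dt = Q(C_in − C), so τ = V/Q = 52.055 s.
C(t) = C_in + (C₀ − C_in) e^(−t/τ). Set C = 2.27 and solve for t:
e^(−t/τ) = (C − C_in)/(C₀ − C_in) = (2.27 − 3.60)/(0 − 3.60) = 0.36944
t = −τ ln(…) = 52.055 × 0.99575 = 51.834 s.

51.8 s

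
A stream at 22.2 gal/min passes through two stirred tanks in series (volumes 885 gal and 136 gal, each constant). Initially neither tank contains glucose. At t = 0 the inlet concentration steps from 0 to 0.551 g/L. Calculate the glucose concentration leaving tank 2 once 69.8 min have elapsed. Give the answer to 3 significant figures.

Species balance on tank i: dCᵢ/dt = (Cᵢ₋₁ − Cᵢ)/τᵢ with τᵢ = Vᵢ/Q.
τ₁ = 885/22.2 = 39.865 min; τ₂ = 136/22.2 = 6.1261 min.
Tank 1: C₁ = C_in(1 − e^(−t/τ₁)). Tank 2 (τ₁ ≠ τ₂): C₂ = C_in[1 − (τ₁ e^(−t/τ₁) − τ₂ e^(−t/τ₂))/(τ₁ − τ₂)].
At t = 69.8: e^(−t/τ₁) = 0.17361, e^(−t/τ₂) = 1.1265e-05.
C₂ = 0.551·[1 − (39.865·0.17361 − 6.1261·1.1265e-05)/(33.739)] = 0.551·0.79486 = 0.43797 g/L.

0.438 g/L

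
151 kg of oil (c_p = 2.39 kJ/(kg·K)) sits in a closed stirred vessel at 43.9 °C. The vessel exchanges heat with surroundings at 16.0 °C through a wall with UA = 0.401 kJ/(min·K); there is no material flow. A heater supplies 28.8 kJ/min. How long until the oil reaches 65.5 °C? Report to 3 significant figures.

609 min

Lumped-capacitance energy balance: M c_p dT/dt = UA(T_amb − T) + Q̇.
τ = M c_p/UA = 899.98 min; T_ss = T_amb + Q̇/UA = 16.0 + 28.8/0.401 = 87.820 °C.
T(t) = T_ss + (T₀ − T_ss)e^(−t/τ); set T = 65.5:
t = −τ ln[(T − T_ss)/(T₀ − T_ss)] = −899.98 · ln(0.50820) = 609.17 min.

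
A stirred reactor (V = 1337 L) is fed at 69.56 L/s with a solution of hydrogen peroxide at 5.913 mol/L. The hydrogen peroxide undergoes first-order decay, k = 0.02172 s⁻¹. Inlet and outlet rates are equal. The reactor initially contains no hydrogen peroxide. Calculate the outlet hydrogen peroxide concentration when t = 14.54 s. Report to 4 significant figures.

Species balance: V dC/dt = Q C_in − Q C − k V C.
dC/dt = (Q/V) C_in − (Q/V + k) C; effective rate a = Q/V + k = 0.0520269 + 0.02172 = 0.0737469 s⁻¹.
C_ss = Q C_in/(Q + kV) = 4.17150 mol/L; C(t) = C_ss + (C₀ − C_ss) e^(−a t).
C(14.54) = 4.17150 + (-4.17150)·e^(−0.0737469·14.54) = 4.17150 + (-4.17150)·0.342227 = 2.74390 mol/L.

2.744 mol/L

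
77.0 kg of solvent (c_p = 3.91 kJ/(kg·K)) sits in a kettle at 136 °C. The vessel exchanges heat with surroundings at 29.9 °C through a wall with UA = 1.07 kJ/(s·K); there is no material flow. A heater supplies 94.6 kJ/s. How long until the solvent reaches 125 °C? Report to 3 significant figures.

274 s

Lumped-capacitance energy balance: M c_p dT/dt = UA(T_amb − T) + Q̇.
τ = M c_p/UA = 281.37 s; T_ss = T_amb + Q̇/UA = 29.9 + 94.6/1.07 = 118.31 °C.
T(t) = T_ss + (T₀ − T_ss)e^(−t/τ); set T = 125:
t = −τ ln[(T − T_ss)/(T₀ − T_ss)] = −281.37 · ln(0.37814) = 273.64 s.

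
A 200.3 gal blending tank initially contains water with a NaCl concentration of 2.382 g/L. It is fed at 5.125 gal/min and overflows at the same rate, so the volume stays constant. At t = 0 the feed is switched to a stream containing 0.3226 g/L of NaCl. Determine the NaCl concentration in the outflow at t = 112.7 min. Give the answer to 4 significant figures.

Accumulation = in − out for the solute gives V dC/dt = Q(C_in − C).
So dC/dt = (C_in − C)/τ with τ = V/Q = 200.3/5.125 = 39.0829 min.
C approaches C_in exponentially: C(t) = C_in + (C₀ − C_in) e^(−t/τ).
C(112.7) = 0.3226 + (2.382 − 0.3226)·e^(−112.7/39.0829) = 0.3226 + (2.05940)·0.0559324 = 0.437787 g/L.

0.4378 g/L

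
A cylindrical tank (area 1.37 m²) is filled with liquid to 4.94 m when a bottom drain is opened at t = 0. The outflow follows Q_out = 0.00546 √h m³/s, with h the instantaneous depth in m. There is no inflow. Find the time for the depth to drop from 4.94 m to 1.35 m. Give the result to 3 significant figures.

532 s

A dh/dt = −Q_out = −0.00546 √h.
Separate and integrate: 2(√h − √h₀) = −(0.00546/A) t.
t = 2A(√h₀ − √h)/0.00546 = 2·1.37·(√4.94 − √1.35)/0.00546
  = 2.7400 × (2.2226 − 1.1619) / 0.00546 = 532.30 s.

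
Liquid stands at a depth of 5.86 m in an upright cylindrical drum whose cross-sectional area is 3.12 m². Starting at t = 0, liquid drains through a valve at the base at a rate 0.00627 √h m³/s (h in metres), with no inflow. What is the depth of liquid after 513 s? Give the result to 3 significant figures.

Mass balance (ρ constant): A dh/dt = −0.00627 √h.
This is separable: 2 d(√h)/dt = −0.00627/A, so √h = √h₀ − (0.00627/(2A)) t.
√h = √5.86 − 0.00627·513/(2·3.12) = 2.4207 − 0.51547 = 1.9053.
h = 1.9053² = 3.6301 m.

3.63 m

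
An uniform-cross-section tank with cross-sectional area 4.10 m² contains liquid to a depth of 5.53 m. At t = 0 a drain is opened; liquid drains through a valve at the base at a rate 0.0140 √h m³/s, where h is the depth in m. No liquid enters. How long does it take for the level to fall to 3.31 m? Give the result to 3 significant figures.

Volume balance on the tank: A dh/dt = −0.0140 √h.
∫ h^(−1/2) dh = −(0.0140/A) ∫ dt, giving 2√h = 2√h₀ − (0.0140/A) t.
t = 2A(√h₀ − √h)/0.0140 = 2·4.10·(√5.53 − √3.31)/0.0140
  = 8.2000 × (2.3516 − 1.8193) / 0.0140 = 311.75 s.

312 s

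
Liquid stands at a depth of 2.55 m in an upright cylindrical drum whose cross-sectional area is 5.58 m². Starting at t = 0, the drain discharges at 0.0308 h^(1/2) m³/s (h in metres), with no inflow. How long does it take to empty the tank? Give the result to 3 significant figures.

579 s

A dh/dt = −Q_out = −0.0308 √h.
This is separable: 2 d(√h)/dt = −0.0308/A, so √h = √h₀ − (0.0308/(2A)) t.
Tank is empty when √h = 0: t_empty = 2A√h₀/0.0308.
t_empty = 2·5.58·√2.55/0.0308 = 11.160·1.5969/0.0308 = 578.61 s.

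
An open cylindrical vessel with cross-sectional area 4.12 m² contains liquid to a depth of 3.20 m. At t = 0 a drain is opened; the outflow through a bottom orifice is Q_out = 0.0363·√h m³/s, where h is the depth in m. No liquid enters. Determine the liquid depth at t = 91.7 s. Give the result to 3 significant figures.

1.92 m

Mass balance (ρ constant): A dh/dt = −0.0363 √h.
∫ h^(−1/2) dh = −(0.0363/A) ∫ dt, giving 2√h = 2√h₀ − (0.0363/A) t.
√h = √3.20 − 0.0363·91.7/(2·4.12) = 1.7889 − 0.40397 = 1.3849.
h = 1.3849² = 1.9179 m.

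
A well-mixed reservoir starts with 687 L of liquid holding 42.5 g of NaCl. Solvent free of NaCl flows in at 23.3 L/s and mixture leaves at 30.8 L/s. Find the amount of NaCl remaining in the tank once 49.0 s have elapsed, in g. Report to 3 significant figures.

1.83 g

Let m(t) be the amount of NaCl. Volume: V(t) = V₀ + (Q_in − Q_out) t = 687 − 7.5000 t; V(49.0) = 319.50 L.
No NaCl enters, so dm/dt = −Q_out · (m/V).
Separate: dm/m = −Q_out dt/V(t) ⇒ ln(m/m₀) = −(Q_out/(Q_in−Q_out)) ln(V/V₀).
m = m₀ (V₀/V)^(Q_out/(Q_in−Q_out)) = 42.5 × (687/319.50)^(-4.1067) = 1.8322 g.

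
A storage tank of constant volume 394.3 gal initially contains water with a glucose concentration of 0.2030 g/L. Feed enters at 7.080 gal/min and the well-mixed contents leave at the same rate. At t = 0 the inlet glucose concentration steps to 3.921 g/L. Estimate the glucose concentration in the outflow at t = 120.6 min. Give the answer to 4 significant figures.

3.495 g/L

Mass balance on the solute (V constant): V dC/dt = Q(C_in − C).
So dC/dt = (C_in − C)/τ with τ = V/Q = 394.3/7.080 = 55.6921 min.
C approaches C_in exponentially: C(t) = C_in + (C₀ − C_in) e^(−t/τ).
C(120.6) = 3.921 + (0.2030 − 3.921)·e^(−120.6/55.6921) = 3.921 + (-3.71800)·0.114695 = 3.49456 g/L.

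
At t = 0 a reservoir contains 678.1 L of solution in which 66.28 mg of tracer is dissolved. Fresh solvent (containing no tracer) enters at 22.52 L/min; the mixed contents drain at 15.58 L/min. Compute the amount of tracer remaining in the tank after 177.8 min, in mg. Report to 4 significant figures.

6.467 mg

Let m(t) be the amount of tracer. Volume: V(t) = V₀ + (Q_in − Q_out) t = 678.1 + 6.94000 t; V(177.8) = 1912.03 L.
No tracer enters, so dm/dt = −Q_out · (m/V).
Separate: dm/m = −Q_out dt/V(t) ⇒ ln(m/m₀) = −(Q_out/(Q_in−Q_out)) ln(V/V₀).
m = m₀ (V₀/V)^(Q_out/(Q_in−Q_out)) = 66.28 × (678.1/1912.03)^(2.24496) = 6.46695 mg.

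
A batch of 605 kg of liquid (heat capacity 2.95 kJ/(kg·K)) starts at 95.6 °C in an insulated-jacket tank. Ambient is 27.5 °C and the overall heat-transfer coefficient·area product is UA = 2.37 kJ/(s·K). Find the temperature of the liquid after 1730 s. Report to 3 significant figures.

Energy balance: M c_p dT/dt = −UA(T − T_amb).
dT/dt = (T_ss − T)/τ with T_ss = T_amb = 27.500 °C, τ = M c_p/UA = 605·2.95/2.37 = 753.06 s.
T approaches T_ss exponentially: T(t) = T_ss + (T₀ − T_ss) e^(−t/τ).
T(1730) = 27.500 + (68.100)·0.10053 = 34.346 °C.

34.3 °C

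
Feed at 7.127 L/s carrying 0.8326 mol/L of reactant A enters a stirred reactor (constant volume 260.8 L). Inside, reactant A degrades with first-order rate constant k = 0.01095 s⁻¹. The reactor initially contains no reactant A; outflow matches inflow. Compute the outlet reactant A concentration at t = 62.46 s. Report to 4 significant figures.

Species balance: V dC/dt = Q C_in − Q C − k V C.
This is linear with rate a = Q/V + k = 0.0382775 s⁻¹.
C_ss = Q C_in/(Q + kV) = 0.594419 mol/L; C(t) = C_ss + (C₀ − C_ss) e^(−a t).
C(62.46) = 0.594419 + (-0.594419)·e^(−0.0382775·62.46) = 0.594419 + (-0.594419)·0.0915555 = 0.539996 mol/L.

0.5400 mol/L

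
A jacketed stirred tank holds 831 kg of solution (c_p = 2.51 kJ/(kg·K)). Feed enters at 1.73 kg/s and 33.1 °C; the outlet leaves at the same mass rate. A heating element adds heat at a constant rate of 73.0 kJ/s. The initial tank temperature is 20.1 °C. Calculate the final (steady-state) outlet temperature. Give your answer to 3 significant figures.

Unsteady energy balance on the tank contents: M c_p dT/dt = ṁ c_p (T_in − T) + 73.0.
At steady state dT/dt = 0 ⇒ T_ss = T_in + Q̇/(ṁ c_p) = 33.1 + 73.0/(1.73·2.51) = 49.911 °C.

49.9 °C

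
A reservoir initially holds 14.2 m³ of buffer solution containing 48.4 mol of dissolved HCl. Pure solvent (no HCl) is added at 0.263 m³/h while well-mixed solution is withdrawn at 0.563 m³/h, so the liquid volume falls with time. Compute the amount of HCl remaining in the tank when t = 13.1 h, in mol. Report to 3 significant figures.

Total volume: dV/dt = Q_in − Q_out = -0.30000 m³/h, so V(t) = 14.2 − 0.30000 t and V(13.1) = 10.270 m³.
Solute balance: dm/dt = 0 − Q_out C = −Q_out m/V(t).
dm/m = −Q_out dt/(V₀ − 0.30000 t); integrating gives ln(m/m₀) = −(Q_out/(Q_in−Q_out)) ln(V/V₀).
m = m₀ (V₀/V)^(Q_out/(Q_in−Q_out)) = 48.4 × (14.2/10.270)^(-1.8767) = 26.349 mol.

26.3 mol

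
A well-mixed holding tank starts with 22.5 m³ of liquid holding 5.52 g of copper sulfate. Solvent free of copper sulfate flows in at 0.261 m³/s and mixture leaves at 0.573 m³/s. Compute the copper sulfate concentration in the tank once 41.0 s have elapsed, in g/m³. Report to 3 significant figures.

0.121 g/m³

Let m(t) be the amount of copper sulfate. Volume: V(t) = V₀ + (Q_in − Q_out) t = 22.5 − 0.31200 t; V(41.0) = 9.7080 m³.
Solute balance: dm/dt = 0 − Q_out C = −Q_out m/V(t).
dm/m = −Q_out dt/(V₀ − 0.31200 t); integrating gives ln(m/m₀) = −(Q_out/(Q_in−Q_out)) ln(V/V₀).
m = m₀ (V₀/V)^(Q_out/(Q_in−Q_out)) = 5.52 × (22.5/9.7080)^(-1.8365) = 1.1790 g.
C = m/V = 1.1790/9.7080 = 0.12144 g/m³.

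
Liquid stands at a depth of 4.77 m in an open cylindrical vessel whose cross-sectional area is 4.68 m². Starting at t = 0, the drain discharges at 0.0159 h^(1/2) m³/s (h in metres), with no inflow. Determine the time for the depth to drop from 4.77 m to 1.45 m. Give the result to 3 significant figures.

577 s

With no inflow, A dh/dt = −0.0159 √h.
Separate and integrate: 2(√h − √h₀) = −(0.0159/A) t.
t = 2A(√h₀ − √h)/0.0159 = 2·4.68·(√4.77 − √1.45)/0.0159
  = 9.3600 × (2.1840 − 1.2042) / 0.0159 = 576.83 s.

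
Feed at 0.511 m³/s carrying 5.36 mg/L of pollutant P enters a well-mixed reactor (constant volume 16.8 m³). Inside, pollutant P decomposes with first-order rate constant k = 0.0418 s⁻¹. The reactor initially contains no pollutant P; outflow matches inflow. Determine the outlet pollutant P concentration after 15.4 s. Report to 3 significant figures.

1.52 mg/L

Species balance: V dC/dt = Q C_in − Q C − k V C.
dC/dt = (Q/V) C_in − (Q/V + k) C; effective rate a = Q/V + k = 0.030417 + 0.0418 = 0.072217 s⁻¹.
C_ss = Q C_in/(Q + kV) = 2.2576 mg/L; C(t) = C_ss + (C₀ − C_ss) e^(−a t).
C(15.4) = 2.2576 + (-2.2576)·e^(−0.072217·15.4) = 2.2576 + (-2.2576)·0.32886 = 1.5151 mg/L.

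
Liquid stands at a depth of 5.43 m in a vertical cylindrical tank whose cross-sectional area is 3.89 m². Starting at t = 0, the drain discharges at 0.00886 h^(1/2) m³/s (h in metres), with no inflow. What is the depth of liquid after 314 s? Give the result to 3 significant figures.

3.89 m

With no inflow, A dh/dt = −0.00886 √h.
Separate and integrate: 2(√h − √h₀) = −(0.00886/A) t.
√h = √5.43 − 0.00886·314/(2·3.89) = 2.3302 − 0.35759 = 1.9726.
h = 1.9726² = 3.8913 m.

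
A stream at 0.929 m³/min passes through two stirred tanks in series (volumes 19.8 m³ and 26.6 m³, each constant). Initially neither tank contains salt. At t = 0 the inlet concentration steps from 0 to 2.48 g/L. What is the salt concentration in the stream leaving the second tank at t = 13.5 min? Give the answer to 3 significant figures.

Each tank obeys Vᵢ dCᵢ/dt = Q(Cᵢ₋₁ − Cᵢ), so τᵢ = Vᵢ/Q.
τ₁ = 19.8/0.929 = 21.313 min; τ₂ = 26.6/0.929 = 28.633 min.
Solving the cascade with C₁(0)=C₂(0)=0 gives C₂(t) = C_in[1 − (τ₁ e^(−t/τ₁) − τ₂ e^(−t/τ₂))/(τ₁ − τ₂)].
At t = 13.5: e^(−t/τ₁) = 0.53078, e^(−t/τ₂) = 0.62407.
C₂ = 2.48·[1 − (21.313·0.53078 − 28.633·0.62407)/(-7.3197)] = 2.48·0.10427 = 0.25859 g/L.

0.259 g/L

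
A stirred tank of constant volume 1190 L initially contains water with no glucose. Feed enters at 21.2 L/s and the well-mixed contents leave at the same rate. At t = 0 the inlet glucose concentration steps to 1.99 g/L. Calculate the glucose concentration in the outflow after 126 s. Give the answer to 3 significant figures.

1.78 g/L

Accumulation = in − out for the solute gives V dC/dt = Q(C_in − C).
Time constant τ = V/Q = 1190/21.2 = 56.132 s.
C approaches C_in exponentially: C(t) = C_in + (C₀ − C_in) e^(−t/τ).
C(126) = 1.99 + (0 − 1.99)·e^(−126/56.132) = 1.99 + (-1.9900)·0.10596 = 1.7791 g/L.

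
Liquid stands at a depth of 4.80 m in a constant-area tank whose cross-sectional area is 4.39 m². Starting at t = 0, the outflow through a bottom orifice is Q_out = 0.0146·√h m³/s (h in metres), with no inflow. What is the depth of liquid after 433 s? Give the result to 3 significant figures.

With no inflow, A dh/dt = −0.0146 √h.
∫ h^(−1/2) dh = −(0.0146/A) ∫ dt, giving 2√h = 2√h₀ − (0.0146/A) t.
√h = √4.80 − 0.0146·433/(2·4.39) = 2.1909 − 0.72002 = 1.4709.
h = 1.4709² = 2.1635 m.

2.16 m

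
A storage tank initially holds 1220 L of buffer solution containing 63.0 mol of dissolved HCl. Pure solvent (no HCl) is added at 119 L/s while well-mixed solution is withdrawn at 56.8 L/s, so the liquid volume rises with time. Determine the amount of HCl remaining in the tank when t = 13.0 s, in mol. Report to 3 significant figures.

39.6 mol

Total volume: dV/dt = Q_in − Q_out = 62.200 L/s, so V(t) = 1220 + 62.200 t and V(13.0) = 2028.6 L.
Species balance (pure solvent in): dm/dt = −Q_out · m/V(t).
Separate: dm/m = −Q_out dt/V(t) ⇒ ln(m/m₀) = −(Q_out/(Q_in−Q_out)) ln(V/V₀).
m = m₀ (V₀/V)^(Q_out/(Q_in−Q_out)) = 63.0 × (1220/2028.6)^(0.91318) = 39.598 mol.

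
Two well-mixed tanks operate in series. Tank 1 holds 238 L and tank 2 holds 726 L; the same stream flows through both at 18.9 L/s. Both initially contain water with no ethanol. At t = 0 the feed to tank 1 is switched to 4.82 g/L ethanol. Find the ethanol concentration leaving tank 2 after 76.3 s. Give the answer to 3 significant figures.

Time constants: τᵢ = Vᵢ/Q for each well-mixed tank.
τ₁ = 238/18.9 = 12.593 s; τ₂ = 726/18.9 = 38.413 s.
Solving the cascade with C₁(0)=C₂(0)=0 gives C₂(t) = C_in[1 − (τ₁ e^(−t/τ₁) − τ₂ e^(−t/τ₂))/(τ₁ − τ₂)].
At t = 76.3: e^(−t/τ₁) = 0.0023365, e^(−t/τ₂) = 0.13720.
C₂ = 4.82·[1 − (12.593·0.0023365 − 38.413·0.13720)/(-25.820)] = 4.82·0.79703 = 3.8417 g/L.

3.84 g/L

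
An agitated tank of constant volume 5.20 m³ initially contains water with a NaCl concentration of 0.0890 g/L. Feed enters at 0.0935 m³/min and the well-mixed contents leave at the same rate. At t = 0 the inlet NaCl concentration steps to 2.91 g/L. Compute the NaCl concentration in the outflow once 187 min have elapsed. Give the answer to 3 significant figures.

2.81 g/L

Transient balance on the dissolved component: V dC/dt = Q(C_in − C).
So dC/dt = (C_in − C)/τ with τ = V/Q = 5.20/0.0935 = 55.615 min.
C approaches C_in exponentially: C(t) = C_in + (C₀ − C_in) e^(−t/τ).
C(187) = 2.91 + (0.0890 − 2.91)·e^(−187/55.615) = 2.91 + (-2.8210)·0.034652 = 2.8122 g/L.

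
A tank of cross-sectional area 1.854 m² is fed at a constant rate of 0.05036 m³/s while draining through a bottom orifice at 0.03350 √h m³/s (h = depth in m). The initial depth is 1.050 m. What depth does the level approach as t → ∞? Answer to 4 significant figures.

2.260 m

Level balance: A dh/dt = 0.05036 − 0.03350 √h. Setting dh/dt = 0:
Q_in = 0.03350 √h_ss ⇒ √h_ss = 0.05036/0.03350 = 1.50328.
h_ss = 1.50328² = 2.25986 m. (Since h₀ = 1.050 m < h_ss, the level will rise toward this value.)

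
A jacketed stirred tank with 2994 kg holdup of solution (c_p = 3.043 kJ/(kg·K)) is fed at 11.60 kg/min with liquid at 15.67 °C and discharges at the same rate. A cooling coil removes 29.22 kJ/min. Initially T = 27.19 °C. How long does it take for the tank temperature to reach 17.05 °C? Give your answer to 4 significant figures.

444.3 min

M c_p dT/dt = ṁ c_p (T_in − T) − Q̇.
τ = M/ṁ = 258.103 min; T_ss = T_in − Q̇/(ṁ c_p) = 14.8422 °C.
T(t) = T_ss + (T₀ − T_ss) e^(−t/τ). Set T = 17.05:
e^(−t/τ) = (17.05 − 14.8422)/(27.19 − 14.8422) = 0.178800
t = −258.103 · ln(0.178800) = 444.321 min.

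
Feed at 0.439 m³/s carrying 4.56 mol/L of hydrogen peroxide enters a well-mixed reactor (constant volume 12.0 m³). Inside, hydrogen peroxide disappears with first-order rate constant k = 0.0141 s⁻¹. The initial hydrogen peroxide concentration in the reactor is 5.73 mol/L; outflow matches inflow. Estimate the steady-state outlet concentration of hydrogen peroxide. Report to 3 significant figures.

V dC/dt = Q(C_in − C) − k V C.
Steady state (dC/dt = 0): C_ss = Q C_in/(Q + kV) = C_in/(1 + kV/Q).
C_ss = 0.439·4.56/(0.439 + 0.0141·12.0) = 2.0018/0.60820 = 3.2914 mol/L.

3.29 mol/L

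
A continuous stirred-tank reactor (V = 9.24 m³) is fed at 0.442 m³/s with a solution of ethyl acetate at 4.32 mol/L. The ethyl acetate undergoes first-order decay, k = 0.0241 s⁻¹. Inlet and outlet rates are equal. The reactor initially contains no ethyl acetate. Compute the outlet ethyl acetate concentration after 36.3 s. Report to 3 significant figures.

2.66 mol/L

Species balance: V dC/dt = Q C_in − Q C − k V C.
dC/dt = (Q/V) C_in − (Q/V + k) C; effective rate a = Q/V + k = 0.047835 + 0.0241 = 0.071935 s⁻¹.
C_ss = Q C_in/(Q + kV) = 2.8727 mol/L; C(t) = C_ss + (C₀ − C_ss) e^(−a t).
C(36.3) = 2.8727 + (-2.8727)·e^(−0.071935·36.3) = 2.8727 + (-2.8727)·0.073442 = 2.6617 mol/L.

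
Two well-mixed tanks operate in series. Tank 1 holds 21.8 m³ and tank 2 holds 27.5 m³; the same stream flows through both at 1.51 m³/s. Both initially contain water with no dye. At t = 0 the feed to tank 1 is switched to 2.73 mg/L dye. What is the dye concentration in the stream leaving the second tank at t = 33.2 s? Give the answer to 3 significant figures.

1.65 mg/L

Time constants: τᵢ = Vᵢ/Q for each well-mixed tank.
τ₁ = 21.8/1.51 = 14.437 s; τ₂ = 27.5/1.51 = 18.212 s.
Tank 1: C₁ = C_in(1 − e^(−t/τ₁)). Tank 2 (τ₁ ≠ τ₂): C₂ = C_in[1 − (τ₁ e^(−t/τ₁) − τ₂ e^(−t/τ₂))/(τ₁ − τ₂)].
At t = 33.2: e^(−t/τ₁) = 0.10030, e^(−t/τ₂) = 0.16154.
C₂ = 2.73·[1 − (14.437·0.10030 − 18.212·0.16154)/(-3.7748)] = 2.73·0.60421 = 1.6495 mg/L.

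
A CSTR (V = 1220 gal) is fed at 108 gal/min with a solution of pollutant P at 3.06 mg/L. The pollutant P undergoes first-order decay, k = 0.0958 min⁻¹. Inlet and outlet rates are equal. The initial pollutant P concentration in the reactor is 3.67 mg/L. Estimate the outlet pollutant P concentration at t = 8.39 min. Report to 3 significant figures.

V dC/dt = Q(C_in − C) − k V C.
dC/dt = (Q/V) C_in − (Q/V + k) C; effective rate a = Q/V + k = 0.088525 + 0.0958 = 0.18432 min⁻¹.
C_ss = Q C_in/(Q + kV) = 1.4696 mg/L; C(t) = C_ss + (C₀ − C_ss) e^(−a t).
C(8.39) = 1.4696 + (2.2004)·e^(−0.18432·8.39) = 1.4696 + (2.2004)·0.21300 = 1.9383 mg/L.

1.94 mg/L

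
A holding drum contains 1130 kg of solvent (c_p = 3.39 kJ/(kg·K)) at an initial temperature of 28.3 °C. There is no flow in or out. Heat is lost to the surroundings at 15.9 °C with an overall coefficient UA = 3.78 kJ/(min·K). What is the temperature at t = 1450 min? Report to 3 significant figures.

18.9 °C

Unsteady energy balance on the tank contents: M c_p dT/dt = −UA(T − T_amb).
dT/dt = (T_ss − T)/τ with T_ss = T_amb = 15.900 °C, τ = M c_p/UA = 1130·3.39/3.78 = 1013.4 min.
Integrating: T(t) = T_ss + (T₀ − T_ss) e^(−t/τ).
T(1450) = 15.900 + (12.400)·0.23912 = 18.865 °C.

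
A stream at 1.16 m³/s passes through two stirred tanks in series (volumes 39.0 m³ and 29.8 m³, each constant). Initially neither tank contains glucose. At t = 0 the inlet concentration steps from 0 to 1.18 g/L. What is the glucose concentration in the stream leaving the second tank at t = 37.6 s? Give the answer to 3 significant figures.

0.430 g/L

Time constants: τᵢ = Vᵢ/Q for each well-mixed tank.
τ₁ = 39.0/1.16 = 33.621 s; τ₂ = 29.8/1.16 = 25.690 s.
Solving the cascade with C₁(0)=C₂(0)=0 gives C₂(t) = C_in[1 − (τ₁ e^(−t/τ₁) − τ₂ e^(−t/τ₂))/(τ₁ − τ₂)].
At t = 37.6: e^(−t/τ₁) = 0.32682, e^(−t/τ₂) = 0.23140.
C₂ = 1.18·[1 − (33.621·0.32682 − 25.690·0.23140)/(7.9310)] = 1.18·0.36411 = 0.42965 g/L.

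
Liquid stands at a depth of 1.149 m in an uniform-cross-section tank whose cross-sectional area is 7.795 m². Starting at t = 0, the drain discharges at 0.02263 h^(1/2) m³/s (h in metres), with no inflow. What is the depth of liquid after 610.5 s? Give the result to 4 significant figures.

0.03450 m

With no inflow, A dh/dt = −0.02263 √h.
Separate and integrate: 2(√h − √h₀) = −(0.02263/A) t.
√h = √1.149 − 0.02263·610.5/(2·7.795) = 1.07191 − 0.886184 = 0.185730.
h = 0.185730² = 0.0344955 m.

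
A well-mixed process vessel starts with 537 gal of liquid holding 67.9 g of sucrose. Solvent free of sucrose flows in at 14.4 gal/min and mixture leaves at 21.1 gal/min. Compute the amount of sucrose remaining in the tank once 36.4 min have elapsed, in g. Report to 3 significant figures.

Let m(t) be the amount of sucrose. Volume: V(t) = V₀ + (Q_in − Q_out) t = 537 − 6.7000 t; V(36.4) = 293.12 gal.
Solute balance: dm/dt = 0 − Q_out C = −Q_out m/V(t).
dm/m = −Q_out dt/(V₀ − 6.7000 t); integrating gives ln(m/m₀) = −(Q_out/(Q_in−Q_out)) ln(V/V₀).
m = m₀ (V₀/V)^(Q_out/(Q_in−Q_out)) = 67.9 × (537/293.12)^(-3.1493) = 10.089 g.

10.1 g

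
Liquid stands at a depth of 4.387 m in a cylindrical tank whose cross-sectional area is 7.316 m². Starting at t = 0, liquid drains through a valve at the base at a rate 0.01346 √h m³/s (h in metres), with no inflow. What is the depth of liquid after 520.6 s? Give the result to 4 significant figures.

Unsteady balance on liquid volume: A dh/dt = −0.01346 √h.
Separate and integrate: 2(√h − √h₀) = −(0.01346/A) t.
√h = √4.387 − 0.01346·520.6/(2·7.316) = 2.09452 − 0.478901 = 1.61562.
h = 1.61562² = 2.61021 m.

2.610 m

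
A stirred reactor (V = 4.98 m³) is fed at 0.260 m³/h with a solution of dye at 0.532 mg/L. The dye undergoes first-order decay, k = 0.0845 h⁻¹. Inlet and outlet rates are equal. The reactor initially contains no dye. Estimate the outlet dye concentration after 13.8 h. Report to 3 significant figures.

0.172 mg/L

Species balance: V dC/dt = Q C_in − Q C − k V C.
dC/dt = (Q/V) C_in − (Q/V + k) C; effective rate a = Q/V + k = 0.052209 + 0.0845 = 0.13671 h⁻¹.
C_ss = Q C_in/(Q + kV) = 0.20317 mg/L; C(t) = C_ss + (C₀ − C_ss) e^(−a t).
C(13.8) = 0.20317 + (-0.20317)·e^(−0.13671·13.8) = 0.20317 + (-0.20317)·0.15159 = 0.17237 mg/L.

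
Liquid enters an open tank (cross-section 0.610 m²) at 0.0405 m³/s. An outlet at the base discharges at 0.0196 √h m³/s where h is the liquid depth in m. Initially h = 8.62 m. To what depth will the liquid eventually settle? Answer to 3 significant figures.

4.27 m

Volume balance on the tank: A dh/dt = Q_in − 0.0196 √h. At steady state dh/dt = 0:
Q_in = 0.0196 √h_ss ⇒ √h_ss = 0.0405/0.0196 = 2.0663.
h_ss = 2.0663² = 4.2697 m. (Since h₀ = 8.62 m > h_ss, the level will fall toward this value.)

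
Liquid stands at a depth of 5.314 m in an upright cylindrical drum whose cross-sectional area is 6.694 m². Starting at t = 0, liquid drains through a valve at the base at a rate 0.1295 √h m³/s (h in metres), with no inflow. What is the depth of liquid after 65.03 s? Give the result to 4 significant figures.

With no inflow, A dh/dt = −0.1295 √h.
∫ h^(−1/2) dh = −(0.1295/A) ∫ dt, giving 2√h = 2√h₀ − (0.1295/A) t.
√h = √5.314 − 0.1295·65.03/(2·6.694) = 2.30521 − 0.629025 = 1.67619.
h = 1.67619² = 2.80960 m.

2.810 m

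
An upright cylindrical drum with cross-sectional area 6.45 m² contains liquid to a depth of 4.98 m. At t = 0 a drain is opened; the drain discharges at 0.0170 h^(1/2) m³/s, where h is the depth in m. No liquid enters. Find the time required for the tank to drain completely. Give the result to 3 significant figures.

A dh/dt = −Q_out = −0.0170 √h.
This is separable: 2 d(√h)/dt = −0.0170/A, so √h = √h₀ − (0.0170/(2A)) t.
Set h = 0: 2√h₀ = (0.0170/A) t_empty ⇒ t_empty = 2A√h₀/0.0170.
t_empty = 2·6.45·√4.98/0.0170 = 12.900·2.2316/0.0170 = 1693.4 s.

1690 s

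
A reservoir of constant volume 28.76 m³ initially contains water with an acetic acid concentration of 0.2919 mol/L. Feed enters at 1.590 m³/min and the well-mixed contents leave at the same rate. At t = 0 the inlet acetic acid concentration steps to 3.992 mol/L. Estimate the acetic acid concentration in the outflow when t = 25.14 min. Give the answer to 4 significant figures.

Species balance on the tank: V dC/dt = Q(C_in − C).
Rewrite as dC/dt + C/τ = C_in/τ, τ = V/Q = 18.0881 min.
Integrating: C(t) = C_in + (C₀ − C_in) e^(−t/τ).
C(25.14) = 3.992 + (0.2919 − 3.992)·e^(−25.14/18.0881) = 3.992 + (-3.70010)·0.249108 = 3.07027 mol/L.

3.070 mol/L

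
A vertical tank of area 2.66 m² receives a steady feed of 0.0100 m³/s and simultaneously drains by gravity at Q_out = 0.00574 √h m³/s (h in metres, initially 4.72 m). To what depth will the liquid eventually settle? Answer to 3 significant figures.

A dh/dt = Q_in − 0.00574 √h. Steady state requires inflow = outflow:
Q_in = 0.00574 √h_ss ⇒ √h_ss = 0.0100/0.00574 = 1.7422.
h_ss = 1.7422² = 3.0351 m. (Since h₀ = 4.72 m > h_ss, the level will fall toward this value.)

3.04 m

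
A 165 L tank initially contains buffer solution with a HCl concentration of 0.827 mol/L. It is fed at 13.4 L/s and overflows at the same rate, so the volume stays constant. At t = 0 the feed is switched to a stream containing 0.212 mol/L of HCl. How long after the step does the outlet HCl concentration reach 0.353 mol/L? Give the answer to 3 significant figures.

Accumulation = in − out for the solute gives V dC/dt = Q(C_in − C), so τ = V/Q = 12.313 s.
C(t) = C_in + (C₀ − C_in) e^(−t/τ). Set C = 0.353 and solve for t:
e^(−t/τ) = (C − C_in)/(C₀ − C_in) = (0.353 − 0.212)/(0.827 − 0.212) = 0.22927
t = −τ ln(…) = 12.313 × 1.4729 = 18.136 s.

18.1 s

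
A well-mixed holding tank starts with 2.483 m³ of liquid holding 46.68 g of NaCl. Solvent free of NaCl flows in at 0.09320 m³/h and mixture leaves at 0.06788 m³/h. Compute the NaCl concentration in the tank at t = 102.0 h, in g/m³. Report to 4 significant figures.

Let m(t) be the amount of NaCl. Volume: V(t) = V₀ + (Q_in − Q_out) t = 2.483 + 0.0253200 t; V(102.0) = 5.06564 m³.
Solute balance: dm/dt = 0 − Q_out C = −Q_out m/V(t).
Separate: dm/m = −Q_out dt/V(t) ⇒ ln(m/m₀) = −(Q_out/(Q_in−Q_out)) ln(V/V₀).
m = m₀ (V₀/V)^(Q_out/(Q_in−Q_out)) = 46.68 × (2.483/5.06564)^(2.68088) = 6.90199 g.
C = m/V = 6.90199/5.06564 = 1.36251 g/m³.

1.363 g/m³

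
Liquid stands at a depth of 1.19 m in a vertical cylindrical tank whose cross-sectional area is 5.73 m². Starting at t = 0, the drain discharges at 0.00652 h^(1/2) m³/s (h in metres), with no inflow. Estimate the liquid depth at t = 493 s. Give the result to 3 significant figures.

A dh/dt = −Q_out = −0.00652 √h.
This is separable: 2 d(√h)/dt = −0.00652/A, so √h = √h₀ − (0.00652/(2A)) t.
√h = √1.19 − 0.00652·493/(2·5.73) = 1.0909 − 0.28049 = 0.81039.
h = 0.81039² = 0.65673 m.

0.657 m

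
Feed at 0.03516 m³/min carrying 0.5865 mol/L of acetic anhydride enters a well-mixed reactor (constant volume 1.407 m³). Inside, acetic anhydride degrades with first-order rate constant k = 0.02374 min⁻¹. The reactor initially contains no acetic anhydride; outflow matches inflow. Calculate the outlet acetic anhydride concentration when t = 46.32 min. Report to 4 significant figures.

V dC/dt = Q(C_in − C) − k V C.
This is linear with rate a = Q/V + k = 0.0487293 min⁻¹.
C_ss = Q C_in/(Q + kV) = 0.300768 mol/L; C(t) = C_ss + (C₀ − C_ss) e^(−a t).
C(46.32) = 0.300768 + (-0.300768)·e^(−0.0487293·46.32) = 0.300768 + (-0.300768)·0.104649 = 0.269293 mol/L.

0.2693 mol/L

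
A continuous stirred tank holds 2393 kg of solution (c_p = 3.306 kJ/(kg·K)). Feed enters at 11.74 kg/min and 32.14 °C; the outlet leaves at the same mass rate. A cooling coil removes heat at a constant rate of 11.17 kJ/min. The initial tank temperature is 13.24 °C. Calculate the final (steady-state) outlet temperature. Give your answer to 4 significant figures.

31.85 °C

First-law balance (no shaft work): M c_p dT/dt = ṁ c_p (T_in − T) − 11.17.
At steady state dT/dt = 0 ⇒ T_ss = T_in − Q̇/(ṁ c_p) = 32.14 − 11.17/(11.74·3.306) = 31.8522 °C.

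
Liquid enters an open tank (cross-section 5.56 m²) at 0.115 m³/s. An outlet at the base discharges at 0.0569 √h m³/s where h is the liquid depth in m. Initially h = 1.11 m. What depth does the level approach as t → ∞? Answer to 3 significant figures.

Level balance: A dh/dt = 0.115 − 0.0569 √h. Setting dh/dt = 0:
Q_in = 0.0569 √h_ss ⇒ √h_ss = 0.115/0.0569 = 2.0211.
h_ss = 2.0211² = 4.0848 m. (Since h₀ = 1.11 m < h_ss, the level will rise toward this value.)

4.08 m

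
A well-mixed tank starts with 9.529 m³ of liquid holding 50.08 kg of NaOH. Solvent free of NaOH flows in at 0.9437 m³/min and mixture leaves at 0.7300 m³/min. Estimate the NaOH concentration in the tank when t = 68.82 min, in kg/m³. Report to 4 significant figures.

0.08518 kg/m³

Let m(t) be the amount of NaOH. Volume: V(t) = V₀ + (Q_in − Q_out) t = 9.529 + 0.213700 t; V(68.82) = 24.2358 m³.
Species balance (pure solvent in): dm/dt = −Q_out · m/V(t).
Separate: dm/m = −Q_out dt/V(t) ⇒ ln(m/m₀) = −(Q_out/(Q_in−Q_out)) ln(V/V₀).
m = m₀ (V₀/V)^(Q_out/(Q_in−Q_out)) = 50.08 × (9.529/24.2358)^(3.41600) = 2.06433 kg.
C = m/V = 2.06433/24.2358 = 0.0851769 kg/m³.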